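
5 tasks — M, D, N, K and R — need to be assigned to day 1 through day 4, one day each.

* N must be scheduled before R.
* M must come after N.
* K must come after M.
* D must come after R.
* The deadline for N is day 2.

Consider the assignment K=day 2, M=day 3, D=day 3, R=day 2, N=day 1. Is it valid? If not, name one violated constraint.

D must come after R — holds.
M must come after N — holds.
K must come after M — violated.
The deadline for N is day 2 — holds.
N must be scheduled before R — holds.

Invalid. K must come after M.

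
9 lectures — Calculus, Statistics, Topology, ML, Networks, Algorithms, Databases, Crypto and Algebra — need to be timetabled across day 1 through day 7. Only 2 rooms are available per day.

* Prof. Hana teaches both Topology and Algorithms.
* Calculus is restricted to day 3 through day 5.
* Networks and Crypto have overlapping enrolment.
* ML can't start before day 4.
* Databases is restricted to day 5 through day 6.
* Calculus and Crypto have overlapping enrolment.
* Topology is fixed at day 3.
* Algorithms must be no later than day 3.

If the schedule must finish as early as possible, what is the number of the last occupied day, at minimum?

5

With at most 2 per day and 9 lectures, at least 5 days are needed.
Databases can't be placed before day 5, so the schedule must run through at least day 5.
5 works (last occupied day: day 5): for example Statistics in day 1; Topology in day 3; Calculus in day 3; Algorithms in day 1; ML in day 4; Databases in day 5; Networks in day 2; Crypto in day 4; Algebra in day 2.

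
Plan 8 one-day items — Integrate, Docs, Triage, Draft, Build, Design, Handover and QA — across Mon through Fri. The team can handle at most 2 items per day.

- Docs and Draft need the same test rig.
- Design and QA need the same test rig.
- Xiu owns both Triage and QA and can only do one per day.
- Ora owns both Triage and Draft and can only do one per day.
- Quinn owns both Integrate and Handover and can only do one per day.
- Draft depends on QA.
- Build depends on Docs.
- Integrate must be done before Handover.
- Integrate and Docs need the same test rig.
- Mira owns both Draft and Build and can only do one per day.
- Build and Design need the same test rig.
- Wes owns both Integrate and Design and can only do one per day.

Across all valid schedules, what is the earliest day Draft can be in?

Precedence pushes Draft to at least Tue.
Draft at Tue is achievable: Triage -> Wed; Design -> Fri; Docs -> Wed; Integrate -> Mon; Build -> Thu; Draft -> Tue; QA -> Mon; Handover -> Tue.

Tue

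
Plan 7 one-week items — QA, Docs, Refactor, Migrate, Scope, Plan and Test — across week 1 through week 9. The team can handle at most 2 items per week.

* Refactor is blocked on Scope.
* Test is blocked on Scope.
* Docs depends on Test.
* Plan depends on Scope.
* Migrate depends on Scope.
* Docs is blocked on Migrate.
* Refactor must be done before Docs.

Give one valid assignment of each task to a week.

Refactor -> week 2; Docs -> week 4; Plan -> week 3; QA -> week 1; Scope -> week 1; Test -> week 3; Migrate -> week 2

Checking: Scope(week 1) before Test(week 3); Test(week 3) before Docs(week 4); Refactor(week 2) before Docs(week 4); Scope(week 1) before Refactor(week 2); Scope(week 1) before Plan(week 3); Migrate(week 2) before Docs(week 4); Scope(week 1) before Migrate(week 2); max 2 per week (cap 2).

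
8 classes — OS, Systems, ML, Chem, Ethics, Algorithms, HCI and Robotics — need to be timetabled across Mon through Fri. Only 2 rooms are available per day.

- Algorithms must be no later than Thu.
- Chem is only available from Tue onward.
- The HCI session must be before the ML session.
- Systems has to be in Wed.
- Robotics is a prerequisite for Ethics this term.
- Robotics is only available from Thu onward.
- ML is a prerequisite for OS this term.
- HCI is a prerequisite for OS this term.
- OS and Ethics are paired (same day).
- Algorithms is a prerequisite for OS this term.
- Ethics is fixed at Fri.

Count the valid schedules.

Splitting on ML: it can be Tue (9), Wed (9), Thu (11). Listing each branch's schedules as (OS, Systems, Chem, Ethics, Algorithms, HCI, Robotics):
ML=Tue: (Fri,Wed,Tue,Fri,Mon,Mon,Thu) (Fri,Wed,Tue,Fri,Wed,Mon,Thu) (Fri,Wed,Tue,Fri,Thu,Mon,Thu) (Fri,Wed,Wed,Fri,Mon,Mon,Thu) (Fri,Wed,Wed,Fri,Tue,Mon,Thu) (Fri,Wed,Wed,Fri,Thu,Mon,Thu) (Fri,Wed,Thu,Fri,Mon,Mon,Thu) (Fri,Wed,Thu,Fri,Tue,Mon,Thu) (Fri,Wed,Thu,Fri,Wed,Mon,Thu) — 9.
ML=Wed: (Fri,Wed,Tue,Fri,Mon,Mon,Thu) (Fri,Wed,Tue,Fri,Mon,Tue,Thu) (Fri,Wed,Tue,Fri,Tue,Mon,Thu) (Fri,Wed,Tue,Fri,Thu,Mon,Thu) (Fri,Wed,Tue,Fri,Thu,Tue,Thu) (Fri,Wed,Thu,Fri,Mon,Mon,Thu) (Fri,Wed,Thu,Fri,Mon,Tue,Thu) (Fri,Wed,Thu,Fri,Tue,Mon,Thu) (Fri,Wed,Thu,Fri,Tue,Tue,Thu) — 9.
ML=Thu: (Fri,Wed,Tue,Fri,Mon,Mon,Thu) (Fri,Wed,Tue,Fri,Mon,Tue,Thu) (Fri,Wed,Tue,Fri,Mon,Wed,Thu) (Fri,Wed,Tue,Fri,Tue,Mon,Thu) (Fri,Wed,Tue,Fri,Tue,Wed,Thu) (Fri,Wed,Tue,Fri,Wed,Mon,Thu) (Fri,Wed,Tue,Fri,Wed,Tue,Thu) (Fri,Wed,Wed,Fri,Mon,Mon,Thu) (Fri,Wed,Wed,Fri,Mon,Tue,Thu) (Fri,Wed,Wed,Fri,Tue,Mon,Thu) (Fri,Wed,Wed,Fri,Tue,Tue,Thu) — 11.
Summing: 9 + 9 + 11 = 29.

29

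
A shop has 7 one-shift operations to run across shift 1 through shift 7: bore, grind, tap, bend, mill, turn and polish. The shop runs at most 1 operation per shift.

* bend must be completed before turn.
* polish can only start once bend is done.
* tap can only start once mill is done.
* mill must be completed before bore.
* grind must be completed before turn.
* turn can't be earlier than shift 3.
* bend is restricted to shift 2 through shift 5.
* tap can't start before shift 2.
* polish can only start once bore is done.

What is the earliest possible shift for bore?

shift 2

Precedence pushes bore to at least shift 2; downstream work caps bore at shift 6.
bore at shift 2 is achievable: bore=shift 2, turn=shift 5, bend=shift 3, mill=shift 1, grind=shift 4, polish=shift 7, tap=shift 6.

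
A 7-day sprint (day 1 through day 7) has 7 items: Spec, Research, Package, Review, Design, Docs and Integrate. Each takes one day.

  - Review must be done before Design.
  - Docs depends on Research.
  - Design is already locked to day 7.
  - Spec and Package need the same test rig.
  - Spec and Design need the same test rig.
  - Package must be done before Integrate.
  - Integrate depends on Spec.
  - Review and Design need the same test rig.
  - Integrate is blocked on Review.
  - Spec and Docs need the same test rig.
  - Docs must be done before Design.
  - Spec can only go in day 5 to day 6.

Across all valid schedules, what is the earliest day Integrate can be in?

Precedence pushes Integrate to at least day 6.
Integrate at day 6 is achievable: Docs -> day 2, Spec -> day 5, Integrate -> day 6, Package -> day 1, Research -> day 1, Review -> day 1, Design -> day 7.

day 6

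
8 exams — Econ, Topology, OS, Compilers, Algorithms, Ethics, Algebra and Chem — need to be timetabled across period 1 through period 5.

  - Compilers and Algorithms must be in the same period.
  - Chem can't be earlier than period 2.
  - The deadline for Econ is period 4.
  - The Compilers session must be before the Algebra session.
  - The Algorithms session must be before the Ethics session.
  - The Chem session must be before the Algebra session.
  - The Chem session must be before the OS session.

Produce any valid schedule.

Compilers=period 1, Topology=period 1, Chem=period 2, Algorithms=period 1, Econ=period 1, OS=period 3, Ethics=period 2, Algebra=period 3

Checking: Compilers(period 1) before Algebra(period 3); Algorithms(period 1) before Ethics(period 2); Chem(period 2) before Algebra(period 3); Chem(period 2) before OS(period 3); Compilers = Algorithms = period 1; Econ=period 1 in [period 1,period 4]; Chem=period 2 in [period 2,period 5].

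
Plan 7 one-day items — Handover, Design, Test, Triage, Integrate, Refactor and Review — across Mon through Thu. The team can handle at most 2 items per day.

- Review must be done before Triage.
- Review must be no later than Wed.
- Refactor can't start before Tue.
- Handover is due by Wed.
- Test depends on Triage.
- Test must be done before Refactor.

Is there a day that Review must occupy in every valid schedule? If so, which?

Mon

Review's own window allows nothing later than Wed; downstream work caps Review at Mon.
So Review is pinned to Mon.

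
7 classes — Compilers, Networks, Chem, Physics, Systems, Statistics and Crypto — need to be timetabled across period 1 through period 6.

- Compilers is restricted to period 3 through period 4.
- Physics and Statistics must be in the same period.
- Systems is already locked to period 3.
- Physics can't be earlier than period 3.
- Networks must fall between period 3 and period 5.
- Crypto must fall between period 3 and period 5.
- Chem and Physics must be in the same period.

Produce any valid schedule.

Compilers -> period 3; Physics -> period 3; Statistics -> period 3; Chem -> period 3; Crypto -> period 3; Networks -> period 3; Systems -> period 3

Checking: Physics = Statistics = period 3; Chem = Physics = period 3; Physics=period 3 in [period 3,period 6]; Compilers=period 3 in [period 3,period 4]; Crypto=period 3 in [period 3,period 5]; Systems=period 3 in [period 3,period 3]; Networks=period 3 in [period 3,period 5].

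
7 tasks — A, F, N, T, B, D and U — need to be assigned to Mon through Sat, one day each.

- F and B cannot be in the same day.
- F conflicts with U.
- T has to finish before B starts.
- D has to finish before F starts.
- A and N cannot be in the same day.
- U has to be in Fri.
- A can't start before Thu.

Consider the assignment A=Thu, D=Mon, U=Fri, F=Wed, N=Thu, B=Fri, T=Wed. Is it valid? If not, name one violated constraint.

D has to finish before F starts — holds.
A can't start before Thu — holds.
T has to finish before B starts — holds.
F conflicts with U — holds.
U has to be in Fri — holds.
F and B cannot be in the same day — holds.
A and N cannot be in the same day — violated.

No. A and N cannot be in the same day is not satisfied.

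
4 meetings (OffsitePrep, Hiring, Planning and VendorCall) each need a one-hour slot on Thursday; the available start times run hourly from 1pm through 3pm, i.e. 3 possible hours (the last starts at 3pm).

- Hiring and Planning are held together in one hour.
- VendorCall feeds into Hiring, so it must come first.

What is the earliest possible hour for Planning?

2pm

Planning must be in the same hour as Hiring, which can't be before 2pm, so Planning is at least 2pm.
Planning at 2pm is achievable: Planning=2pm; VendorCall=1pm; OffsitePrep=1pm; Hiring=2pm.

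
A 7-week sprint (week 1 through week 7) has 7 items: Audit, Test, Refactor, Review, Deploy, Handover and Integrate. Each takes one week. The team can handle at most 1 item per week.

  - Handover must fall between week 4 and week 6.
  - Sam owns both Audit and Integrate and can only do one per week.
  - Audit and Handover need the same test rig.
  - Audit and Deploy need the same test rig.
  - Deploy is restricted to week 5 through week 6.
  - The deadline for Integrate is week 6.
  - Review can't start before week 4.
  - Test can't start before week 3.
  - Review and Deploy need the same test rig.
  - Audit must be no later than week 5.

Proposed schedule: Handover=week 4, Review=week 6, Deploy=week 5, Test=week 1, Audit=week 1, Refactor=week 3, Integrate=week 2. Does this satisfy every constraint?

Audit and Deploy need the same test rig — holds.
Review can't start before week 4 — holds.
Test can't start before week 3 — violated.
Audit must be no later than week 5 — holds.
The team can handle at most 1 item per week — violated.
Review and Deploy need the same test rig — holds.
The deadline for Integrate is week 6 — holds.
Handover must fall between week 4 and week 6 — holds.
Deploy is restricted to week 5 through week 6 — holds.
Audit and Handover need the same test rig — holds.
Sam owns both Audit and Integrate and can only do one per week — holds.

Invalid. Test can't start before week 3.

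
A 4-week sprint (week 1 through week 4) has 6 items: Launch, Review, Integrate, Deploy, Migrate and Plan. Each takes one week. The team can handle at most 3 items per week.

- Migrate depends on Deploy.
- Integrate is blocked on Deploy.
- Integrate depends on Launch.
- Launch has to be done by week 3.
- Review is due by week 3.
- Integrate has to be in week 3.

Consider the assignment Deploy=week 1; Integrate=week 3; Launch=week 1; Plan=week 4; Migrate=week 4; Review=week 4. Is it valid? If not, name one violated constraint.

The team can handle at most 3 items per week — holds.
Launch has to be done by week 3 — holds.
Integrate is blocked on Deploy — holds.
Migrate depends on Deploy — holds.
Integrate has to be in week 3 — holds.
Integrate depends on Launch — holds.
Review is due by week 3 — violated.

No. Review is due by week 3 is not satisfied.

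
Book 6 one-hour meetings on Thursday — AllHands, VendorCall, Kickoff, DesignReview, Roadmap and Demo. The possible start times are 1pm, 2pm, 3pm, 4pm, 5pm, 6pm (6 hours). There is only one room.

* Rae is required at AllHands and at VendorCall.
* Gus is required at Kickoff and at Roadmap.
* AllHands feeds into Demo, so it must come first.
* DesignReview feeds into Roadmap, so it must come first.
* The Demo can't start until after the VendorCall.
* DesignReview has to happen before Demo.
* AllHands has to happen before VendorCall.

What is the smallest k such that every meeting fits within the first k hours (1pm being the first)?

6 hours

The precedence chain requires at least 3 distinct hours.
With at most 1 per hour and 6 meetings, at least 6 hours are needed.
6 works (last occupied hour: 6pm): for example AllHands in 1pm, DesignReview in 3pm, VendorCall in 2pm, Demo in 4pm, Kickoff in 6pm, Roadmap in 5pm.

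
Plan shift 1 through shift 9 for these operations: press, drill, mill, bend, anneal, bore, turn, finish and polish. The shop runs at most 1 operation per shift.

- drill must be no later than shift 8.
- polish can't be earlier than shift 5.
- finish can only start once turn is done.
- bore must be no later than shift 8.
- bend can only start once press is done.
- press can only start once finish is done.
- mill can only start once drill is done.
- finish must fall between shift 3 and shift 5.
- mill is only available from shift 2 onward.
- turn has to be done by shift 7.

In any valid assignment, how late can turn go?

Turn's own window allows nothing later than shift 7; downstream work caps turn at shift 4.
turn at shift 4 is achievable: press=shift 7; polish=shift 6; mill=shift 2; drill=shift 1; finish=shift 5; bend=shift 8; bore=shift 3; anneal=shift 9; turn=shift 4.

shift 4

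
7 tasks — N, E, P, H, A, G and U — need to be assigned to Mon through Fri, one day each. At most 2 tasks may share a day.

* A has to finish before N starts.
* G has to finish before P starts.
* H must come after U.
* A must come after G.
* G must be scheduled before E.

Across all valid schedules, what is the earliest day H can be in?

Tue

Precedence pushes H to at least Tue.
H at Tue is achievable: E -> Wed; P -> Thu; G -> Mon; A -> Tue; N -> Wed; H -> Tue; U -> Mon.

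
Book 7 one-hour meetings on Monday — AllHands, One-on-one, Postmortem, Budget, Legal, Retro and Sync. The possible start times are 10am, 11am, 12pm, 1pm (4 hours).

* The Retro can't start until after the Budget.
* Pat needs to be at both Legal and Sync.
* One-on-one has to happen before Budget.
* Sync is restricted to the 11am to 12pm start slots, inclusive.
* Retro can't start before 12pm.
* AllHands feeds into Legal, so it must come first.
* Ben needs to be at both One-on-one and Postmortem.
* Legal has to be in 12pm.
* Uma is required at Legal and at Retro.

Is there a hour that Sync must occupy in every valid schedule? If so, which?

Sync's window is 11am–12pm.
Legal is fixed at 12pm, and Sync can't share a hour with Legal.
So Sync must be 11am.

11am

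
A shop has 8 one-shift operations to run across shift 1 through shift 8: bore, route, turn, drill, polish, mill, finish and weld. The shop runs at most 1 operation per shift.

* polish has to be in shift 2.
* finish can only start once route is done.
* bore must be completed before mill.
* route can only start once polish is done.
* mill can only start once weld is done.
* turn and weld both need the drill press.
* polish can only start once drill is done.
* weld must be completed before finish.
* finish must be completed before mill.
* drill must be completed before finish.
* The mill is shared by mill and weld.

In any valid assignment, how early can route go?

shift 3

Precedence pushes route to at least shift 3; downstream work caps route at shift 6.
route at shift 3 is achievable: weld=shift 4, drill=shift 1, bore=shift 6, polish=shift 2, route=shift 3, turn=shift 8, mill=shift 7, finish=shift 5.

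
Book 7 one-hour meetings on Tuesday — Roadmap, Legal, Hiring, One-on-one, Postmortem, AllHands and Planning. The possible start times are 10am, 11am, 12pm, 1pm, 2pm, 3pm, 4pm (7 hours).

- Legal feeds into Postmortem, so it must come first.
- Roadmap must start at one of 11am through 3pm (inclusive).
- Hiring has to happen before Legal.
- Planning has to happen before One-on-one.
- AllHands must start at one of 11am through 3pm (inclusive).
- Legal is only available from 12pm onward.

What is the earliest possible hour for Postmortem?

1pm

Precedence pushes Postmortem to at least 1pm.
Postmortem at 1pm is achievable: One-on-one -> 11am; Hiring -> 10am; Planning -> 10am; Legal -> 12pm; AllHands -> 11am; Roadmap -> 11am; Postmortem -> 1pm.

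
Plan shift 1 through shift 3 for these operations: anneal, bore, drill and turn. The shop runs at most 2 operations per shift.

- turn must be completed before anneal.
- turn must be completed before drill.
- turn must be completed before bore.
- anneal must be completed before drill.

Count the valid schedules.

Enumerating: drill=shift 3, turn=shift 1, anneal=shift 2, bore=shift 2 | anneal -> shift 2, turn -> shift 1, drill -> shift 3, bore -> shift 3.

2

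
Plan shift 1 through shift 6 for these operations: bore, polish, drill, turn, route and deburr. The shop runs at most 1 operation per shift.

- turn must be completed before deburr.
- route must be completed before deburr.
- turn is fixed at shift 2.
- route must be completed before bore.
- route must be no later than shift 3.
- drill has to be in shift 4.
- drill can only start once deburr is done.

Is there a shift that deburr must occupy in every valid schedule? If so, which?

turn is fixed at shift 2 and must come before deburr, so deburr is at least shift 3.
drill is fixed at shift 4 and must come after deburr, so deburr is at most shift 3.
So deburr must be shift 3.

shift 3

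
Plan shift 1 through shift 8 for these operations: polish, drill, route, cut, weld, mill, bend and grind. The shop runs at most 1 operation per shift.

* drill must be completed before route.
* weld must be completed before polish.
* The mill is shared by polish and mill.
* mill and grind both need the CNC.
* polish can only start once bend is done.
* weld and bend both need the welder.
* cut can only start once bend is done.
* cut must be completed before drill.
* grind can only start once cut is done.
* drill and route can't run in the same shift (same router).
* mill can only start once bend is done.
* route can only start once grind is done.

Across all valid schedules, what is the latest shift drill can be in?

Precedence pushes drill to at least shift 3; downstream work caps drill at shift 7.
drill at shift 7 is achievable: mill in shift 6; drill in shift 7; grind in shift 5; weld in shift 3; cut in shift 2; bend in shift 1; route in shift 8; polish in shift 4.

shift 7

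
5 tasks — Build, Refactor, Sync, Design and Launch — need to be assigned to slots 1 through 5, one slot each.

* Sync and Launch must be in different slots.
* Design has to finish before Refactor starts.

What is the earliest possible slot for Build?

1

Build at 1 is achievable: Build in 1, Design in 1, Launch in 2, Refactor in 2, Sync in 1.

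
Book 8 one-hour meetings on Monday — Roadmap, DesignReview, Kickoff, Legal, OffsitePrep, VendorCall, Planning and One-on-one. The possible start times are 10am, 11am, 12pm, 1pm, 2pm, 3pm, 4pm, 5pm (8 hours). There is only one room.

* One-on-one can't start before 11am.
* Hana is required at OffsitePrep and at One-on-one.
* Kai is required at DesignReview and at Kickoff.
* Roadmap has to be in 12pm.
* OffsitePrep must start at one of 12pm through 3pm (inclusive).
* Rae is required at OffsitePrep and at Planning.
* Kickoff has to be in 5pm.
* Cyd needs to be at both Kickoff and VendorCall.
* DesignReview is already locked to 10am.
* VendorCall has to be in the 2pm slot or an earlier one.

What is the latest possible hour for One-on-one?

One-on-one is available from 11am.
One-on-one at 4pm is achievable: Legal -> 2pm; VendorCall -> 11am; Roadmap -> 12pm; One-on-one -> 4pm; Kickoff -> 5pm; Planning -> 3pm; OffsitePrep -> 1pm; DesignReview -> 10am.
Nothing later works — the conflict and capacity constraints rule out every hour after 4pm.

4pm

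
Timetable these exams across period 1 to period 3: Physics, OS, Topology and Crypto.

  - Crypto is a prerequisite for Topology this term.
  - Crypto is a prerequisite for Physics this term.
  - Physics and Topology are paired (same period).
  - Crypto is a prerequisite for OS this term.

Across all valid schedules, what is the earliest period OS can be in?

period 2

Precedence pushes OS to at least period 2.
OS at period 2 is achievable: Physics -> period 2; OS -> period 2; Topology -> period 2; Crypto -> period 1.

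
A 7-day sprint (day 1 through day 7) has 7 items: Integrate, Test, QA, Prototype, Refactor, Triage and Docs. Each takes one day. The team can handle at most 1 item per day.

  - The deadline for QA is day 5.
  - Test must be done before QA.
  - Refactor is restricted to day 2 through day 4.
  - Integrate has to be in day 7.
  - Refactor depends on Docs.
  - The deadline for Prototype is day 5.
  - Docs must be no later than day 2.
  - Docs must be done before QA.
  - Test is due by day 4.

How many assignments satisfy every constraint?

Splitting on Test: it can be day 1 (4), day 2 (4), day 3 (4), day 4 (3). Listing each branch's schedules as (Integrate, QA, Prototype, Refactor, Triage, Docs) by day number:
Test=day 1: (7,3,5,4,6,2) (7,4,5,3,6,2) (7,5,3,4,6,2) (7,5,4,3,6,2) — 4.
Test=day 2: (7,3,5,4,6,1) (7,4,5,3,6,1) (7,5,3,4,6,1) (7,5,4,3,6,1) — 4.
Test=day 3: (7,4,5,2,6,1) (7,5,1,4,6,2) (7,5,2,4,6,1) (7,5,4,2,6,1) — 4.
Test=day 4: (7,5,1,3,6,2) (7,5,2,3,6,1) (7,5,3,2,6,1) — 3.
Summing: 4 + 4 + 4 + 3 = 15.

15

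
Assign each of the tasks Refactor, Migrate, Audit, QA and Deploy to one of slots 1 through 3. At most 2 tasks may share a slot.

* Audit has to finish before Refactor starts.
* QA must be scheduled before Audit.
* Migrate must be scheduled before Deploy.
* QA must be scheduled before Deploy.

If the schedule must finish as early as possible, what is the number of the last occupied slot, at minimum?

The precedence chain requires at least 3 distinct slots.
With at most 2 per slot and 5 tasks, at least 3 slots are needed.
3 works (last occupied slot: 3): for example Migrate -> 1; Refactor -> 3; Deploy -> 2; Audit -> 2; QA -> 1.

slot 3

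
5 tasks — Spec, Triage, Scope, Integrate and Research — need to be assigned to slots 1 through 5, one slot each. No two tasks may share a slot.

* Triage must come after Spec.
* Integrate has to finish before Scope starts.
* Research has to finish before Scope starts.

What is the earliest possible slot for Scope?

3

Precedence pushes Scope to at least 2.
Scope at 3 is achievable: Integrate in 1; Scope in 3; Research in 2; Spec in 4; Triage in 5.
Nothing earlier works — the capacity limit rule out every slot before 3.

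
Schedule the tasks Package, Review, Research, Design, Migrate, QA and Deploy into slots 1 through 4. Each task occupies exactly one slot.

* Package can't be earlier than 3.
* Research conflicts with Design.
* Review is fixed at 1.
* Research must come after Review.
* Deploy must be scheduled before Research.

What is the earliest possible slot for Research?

2

Precedence pushes Research to at least 2.
Research at 2 is achievable: Research=2; Review=1; Package=3; QA=1; Design=1; Deploy=1; Migrate=1.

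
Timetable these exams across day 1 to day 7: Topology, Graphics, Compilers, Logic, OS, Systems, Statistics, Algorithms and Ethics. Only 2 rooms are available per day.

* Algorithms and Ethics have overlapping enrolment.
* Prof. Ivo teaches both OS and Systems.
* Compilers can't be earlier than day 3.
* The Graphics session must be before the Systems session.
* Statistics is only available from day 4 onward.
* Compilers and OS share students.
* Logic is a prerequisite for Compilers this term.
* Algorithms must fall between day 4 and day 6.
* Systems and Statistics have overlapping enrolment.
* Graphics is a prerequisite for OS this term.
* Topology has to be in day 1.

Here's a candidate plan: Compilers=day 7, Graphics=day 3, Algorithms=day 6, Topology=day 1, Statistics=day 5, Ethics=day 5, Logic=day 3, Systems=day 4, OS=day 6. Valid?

Yes

The Graphics session must be before the Systems session — holds.
Only 2 rooms are available per day — holds.
Systems and Statistics have overlapping enrolment — holds.
Algorithms and Ethics have overlapping enrolment — holds.
Statistics is only available from day 4 onward — holds.
Graphics is a prerequisite for OS this term — holds.
Topology has to be in day 1 — holds.
Prof. Ivo teaches both OS and Systems — holds.
Compilers and OS share students — holds.
Algorithms must fall between day 4 and day 6 — holds.
Compilers can't be earlier than day 3 — holds.
Logic is a prerequisite for Compilers this term — holds.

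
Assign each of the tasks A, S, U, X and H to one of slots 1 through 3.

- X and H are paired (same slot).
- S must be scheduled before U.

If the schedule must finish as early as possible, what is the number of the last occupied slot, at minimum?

The precedence chain requires at least 2 distinct slots.
2 works (last occupied slot: 2): for example U -> 2; H -> 1; A -> 1; S -> 1; X -> 1.

slot 2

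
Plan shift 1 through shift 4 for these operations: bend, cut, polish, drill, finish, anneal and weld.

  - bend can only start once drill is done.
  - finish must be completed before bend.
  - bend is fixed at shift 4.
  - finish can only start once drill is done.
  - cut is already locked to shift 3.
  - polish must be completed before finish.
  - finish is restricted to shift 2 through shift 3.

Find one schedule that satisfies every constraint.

polish -> shift 1; bend -> shift 4; anneal -> shift 1; drill -> shift 1; finish -> shift 2; cut -> shift 3; weld -> shift 1

Checking: polish(shift 1) before finish(shift 2); drill(shift 1) before bend(shift 4); drill(shift 1) before finish(shift 2); finish(shift 2) before bend(shift 4); cut=shift 3 in [shift 3,shift 3]; finish=shift 2 in [shift 2,shift 3]; bend=shift 4 in [shift 4,shift 4].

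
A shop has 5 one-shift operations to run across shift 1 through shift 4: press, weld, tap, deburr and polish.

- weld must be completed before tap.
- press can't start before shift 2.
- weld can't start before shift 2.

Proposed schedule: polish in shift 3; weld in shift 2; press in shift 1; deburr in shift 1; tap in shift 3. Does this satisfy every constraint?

press can't start before shift 2 — violated.
weld must be completed before tap — holds.
weld can't start before shift 2 — holds.

No — it violates: press can't start before shift 2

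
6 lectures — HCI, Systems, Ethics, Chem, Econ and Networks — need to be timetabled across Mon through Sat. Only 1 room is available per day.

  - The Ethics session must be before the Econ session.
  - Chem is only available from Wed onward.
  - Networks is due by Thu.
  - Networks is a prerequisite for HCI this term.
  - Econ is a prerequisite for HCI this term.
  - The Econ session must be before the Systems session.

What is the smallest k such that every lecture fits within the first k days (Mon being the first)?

The precedence chain requires at least 3 distinct days.
With at most 1 per day and 6 lectures, at least 6 days are needed.
6 works (last occupied day: Sat): for example HCI -> Fri; Econ -> Thu; Systems -> Sat; Chem -> Wed; Ethics -> Tue; Networks -> Mon.

6 days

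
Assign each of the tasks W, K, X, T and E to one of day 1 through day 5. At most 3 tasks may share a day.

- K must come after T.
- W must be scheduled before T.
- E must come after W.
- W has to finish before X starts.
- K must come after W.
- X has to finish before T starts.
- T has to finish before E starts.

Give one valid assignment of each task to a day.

E=day 4, X=day 2, T=day 3, W=day 1, K=day 4

Checking: W(day 1) before K(day 4); W(day 1) before X(day 2); T(day 3) before K(day 4); W(day 1) before T(day 3); W(day 1) before E(day 4); T(day 3) before E(day 4); X(day 2) before T(day 3); max 2 per day (cap 3).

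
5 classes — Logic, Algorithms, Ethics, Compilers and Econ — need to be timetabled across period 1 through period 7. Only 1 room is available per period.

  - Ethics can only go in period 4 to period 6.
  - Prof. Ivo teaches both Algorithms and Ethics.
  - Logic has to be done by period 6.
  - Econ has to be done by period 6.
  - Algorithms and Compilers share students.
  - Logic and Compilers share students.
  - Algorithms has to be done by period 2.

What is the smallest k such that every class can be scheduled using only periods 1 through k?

5

With at most 1 per period and 5 classes, at least 5 periods are needed.
Ethics can't be placed before period 4, so the schedule must run through at least period 4.
5 works (last occupied period: period 5): for example Logic=period 2; Ethics=period 4; Econ=period 5; Algorithms=period 1; Compilers=period 3.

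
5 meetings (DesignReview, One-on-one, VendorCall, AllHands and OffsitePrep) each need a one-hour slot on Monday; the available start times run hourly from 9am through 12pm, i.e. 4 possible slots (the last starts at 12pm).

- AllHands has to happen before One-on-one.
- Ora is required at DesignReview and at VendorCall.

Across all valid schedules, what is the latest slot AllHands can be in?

Downstream work caps AllHands at 11am.
AllHands at 11am is achievable: DesignReview=9am; AllHands=11am; OffsitePrep=9am; VendorCall=10am; One-on-one=12pm.

11am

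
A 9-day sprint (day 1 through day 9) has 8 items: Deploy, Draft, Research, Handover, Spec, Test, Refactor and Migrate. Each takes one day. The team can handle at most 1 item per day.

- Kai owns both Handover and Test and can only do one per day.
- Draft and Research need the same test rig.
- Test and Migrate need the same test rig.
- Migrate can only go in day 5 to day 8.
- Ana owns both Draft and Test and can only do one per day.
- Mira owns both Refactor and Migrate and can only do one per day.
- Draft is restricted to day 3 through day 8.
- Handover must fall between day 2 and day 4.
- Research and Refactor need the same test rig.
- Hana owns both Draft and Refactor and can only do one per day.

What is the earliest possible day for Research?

day 1

Research at day 1 is achievable: Draft=day 3; Research=day 1; Test=day 7; Deploy=day 4; Migrate=day 5; Refactor=day 8; Handover=day 2; Spec=day 6.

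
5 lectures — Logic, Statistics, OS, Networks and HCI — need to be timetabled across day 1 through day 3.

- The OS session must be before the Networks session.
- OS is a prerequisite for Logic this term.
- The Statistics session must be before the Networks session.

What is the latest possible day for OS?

Downstream work caps OS at day 2.
OS at day 2 is achievable: Networks -> day 3, Statistics -> day 1, Logic -> day 3, OS -> day 2, HCI -> day 1.

day 2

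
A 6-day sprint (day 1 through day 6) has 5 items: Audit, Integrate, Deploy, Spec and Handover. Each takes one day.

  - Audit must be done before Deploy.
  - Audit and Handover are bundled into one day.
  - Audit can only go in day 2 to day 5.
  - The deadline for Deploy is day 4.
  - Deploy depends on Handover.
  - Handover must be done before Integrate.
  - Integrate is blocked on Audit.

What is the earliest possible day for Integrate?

day 3

Precedence pushes Integrate to at least day 3.
Integrate at day 3 is achievable: Handover in day 2; Spec in day 1; Audit in day 2; Deploy in day 3; Integrate in day 3.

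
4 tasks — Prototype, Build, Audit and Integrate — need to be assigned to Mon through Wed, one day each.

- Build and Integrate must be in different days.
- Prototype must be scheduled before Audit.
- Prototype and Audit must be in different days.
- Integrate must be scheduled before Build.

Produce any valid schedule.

Audit in Tue, Build in Tue, Prototype in Mon, Integrate in Mon

Checking: Prototype(Mon) before Audit(Tue); Integrate(Mon) before Build(Tue); Prototype(Mon) != Audit(Tue); Build(Tue) != Integrate(Mon).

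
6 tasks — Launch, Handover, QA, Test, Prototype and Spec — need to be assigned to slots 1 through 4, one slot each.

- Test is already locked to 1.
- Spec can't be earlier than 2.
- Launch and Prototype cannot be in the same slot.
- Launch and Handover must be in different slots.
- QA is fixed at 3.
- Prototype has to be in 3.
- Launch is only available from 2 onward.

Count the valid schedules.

Splitting on Launch: it can be 2 (9), 4 (9). Listing each branch's schedules as (Handover, QA, Test, Prototype, Spec):
Launch=2: (1,3,1,3,2) (1,3,1,3,3) (1,3,1,3,4) (3,3,1,3,2) (3,3,1,3,3) (3,3,1,3,4) (4,3,1,3,2) (4,3,1,3,3) (4,3,1,3,4) — 9.
Launch=4: (1,3,1,3,2) (1,3,1,3,3) (1,3,1,3,4) (2,3,1,3,2) (2,3,1,3,3) (2,3,1,3,4) (3,3,1,3,2) (3,3,1,3,3) (3,3,1,3,4) — 9.
Summing: 9 + 9 = 18.

18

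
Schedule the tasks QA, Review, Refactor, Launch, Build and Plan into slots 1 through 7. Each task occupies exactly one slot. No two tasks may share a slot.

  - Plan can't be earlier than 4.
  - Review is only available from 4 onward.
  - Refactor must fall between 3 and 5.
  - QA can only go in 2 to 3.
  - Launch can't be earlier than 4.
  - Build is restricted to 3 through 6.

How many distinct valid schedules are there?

30

Splitting on Review: it can be 4 (6), 5 (6), 6 (8), 7 (10). Listing each branch's schedules as (QA, Refactor, Launch, Build, Plan):
Review=4: (2,3,5,6,7) (2,3,6,5,7) (2,3,7,5,6) (2,3,7,6,5) (2,5,6,3,7) (2,5,7,3,6) — 6.
Review=5: (2,3,4,6,7) (2,3,6,4,7) (2,3,7,4,6) (2,3,7,6,4) (2,4,6,3,7) (2,4,7,3,6) — 6.
Review=6: (2,3,4,5,7) (2,3,5,4,7) (2,3,7,4,5) (2,3,7,5,4) (2,4,5,3,7) (2,4,7,3,5) (2,5,4,3,7) (2,5,7,3,4) — 8.
Review=7: (2,3,4,5,6) (2,3,4,6,5) (2,3,5,4,6) (2,3,5,6,4) (2,3,6,4,5) (2,3,6,5,4) (2,4,5,3,6) (2,4,6,3,5) (2,5,4,3,6) (2,5,6,3,4) — 10.
Summing: 6 + 6 + 8 + 10 = 30.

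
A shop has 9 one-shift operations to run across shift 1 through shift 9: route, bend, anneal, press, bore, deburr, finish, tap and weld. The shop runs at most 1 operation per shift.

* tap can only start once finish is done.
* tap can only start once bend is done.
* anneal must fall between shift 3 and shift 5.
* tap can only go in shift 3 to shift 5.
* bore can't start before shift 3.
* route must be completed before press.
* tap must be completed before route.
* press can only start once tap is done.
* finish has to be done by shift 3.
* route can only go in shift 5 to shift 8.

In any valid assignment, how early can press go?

shift 6

Precedence pushes press to at least shift 6.
press at shift 6 is achievable: deburr=shift 8, finish=shift 1, bore=shift 7, press=shift 6, tap=shift 3, weld=shift 9, anneal=shift 4, route=shift 5, bend=shift 2.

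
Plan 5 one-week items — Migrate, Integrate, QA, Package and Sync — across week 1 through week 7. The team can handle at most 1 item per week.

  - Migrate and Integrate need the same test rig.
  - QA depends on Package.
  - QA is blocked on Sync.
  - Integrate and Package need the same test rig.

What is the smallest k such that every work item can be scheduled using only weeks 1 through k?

5 weeks

The precedence chain requires at least 2 distinct weeks.
With at most 1 per week and 5 work items, at least 5 weeks are needed.
5 works (last occupied week: week 5): for example QA in week 3, Package in week 1, Sync in week 2, Integrate in week 5, Migrate in week 4.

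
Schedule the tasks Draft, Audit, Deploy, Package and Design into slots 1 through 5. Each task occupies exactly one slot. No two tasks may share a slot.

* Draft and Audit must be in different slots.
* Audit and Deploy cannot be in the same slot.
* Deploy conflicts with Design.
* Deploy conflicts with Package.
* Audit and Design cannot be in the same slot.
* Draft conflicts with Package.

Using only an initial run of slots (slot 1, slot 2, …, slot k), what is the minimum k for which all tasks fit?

5

With at most 1 per slot and 5 tasks, at least 5 slots are needed.
5 works (last occupied slot: 5): for example Deploy -> 3, Draft -> 1, Design -> 5, Package -> 4, Audit -> 2.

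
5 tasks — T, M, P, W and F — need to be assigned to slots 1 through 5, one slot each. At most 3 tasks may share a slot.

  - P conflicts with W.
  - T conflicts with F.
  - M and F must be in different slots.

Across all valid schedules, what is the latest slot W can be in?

W at 5 is achievable: P in 1, M in 1, F in 2, W in 5, T in 1.

5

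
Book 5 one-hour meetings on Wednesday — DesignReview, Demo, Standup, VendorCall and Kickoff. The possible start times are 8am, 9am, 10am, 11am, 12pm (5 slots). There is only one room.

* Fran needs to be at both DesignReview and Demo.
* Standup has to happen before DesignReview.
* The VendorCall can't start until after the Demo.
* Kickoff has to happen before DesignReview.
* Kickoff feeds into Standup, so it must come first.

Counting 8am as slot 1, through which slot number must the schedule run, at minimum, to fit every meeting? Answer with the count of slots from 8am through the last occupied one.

5 slots

The precedence chain requires at least 3 distinct slots.
With at most 1 per slot and 5 meetings, at least 5 slots are needed.
5 works (last occupied slot: 12pm): for example VendorCall -> 12pm; Kickoff -> 8am; Demo -> 11am; Standup -> 9am; DesignReview -> 10am.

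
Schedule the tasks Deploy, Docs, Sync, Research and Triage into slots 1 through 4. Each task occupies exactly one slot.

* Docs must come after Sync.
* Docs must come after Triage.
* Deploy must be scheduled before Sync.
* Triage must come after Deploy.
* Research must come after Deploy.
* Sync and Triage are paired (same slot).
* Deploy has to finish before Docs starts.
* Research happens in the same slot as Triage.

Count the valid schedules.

Enumerating: Docs in 3; Sync in 2; Research in 2; Triage in 2; Deploy in 1 | Sync -> 2, Triage -> 2, Research -> 2, Deploy -> 1, Docs -> 4 | Triage in 3, Sync in 3, Research in 3, Deploy in 1, Docs in 4 | Docs in 4; Triage in 3; Research in 3; Sync in 3; Deploy in 2.

4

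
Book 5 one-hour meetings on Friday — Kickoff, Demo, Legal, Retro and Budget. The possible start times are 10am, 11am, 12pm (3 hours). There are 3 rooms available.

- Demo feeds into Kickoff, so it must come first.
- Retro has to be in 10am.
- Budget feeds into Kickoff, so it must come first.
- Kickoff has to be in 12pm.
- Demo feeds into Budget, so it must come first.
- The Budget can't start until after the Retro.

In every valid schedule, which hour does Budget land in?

Retro is fixed at 10am and must come before Budget, so Budget is at least 11am.
Kickoff is fixed at 12pm and must come after Budget, so Budget is at most 11am.
So Budget must be 11am.

11am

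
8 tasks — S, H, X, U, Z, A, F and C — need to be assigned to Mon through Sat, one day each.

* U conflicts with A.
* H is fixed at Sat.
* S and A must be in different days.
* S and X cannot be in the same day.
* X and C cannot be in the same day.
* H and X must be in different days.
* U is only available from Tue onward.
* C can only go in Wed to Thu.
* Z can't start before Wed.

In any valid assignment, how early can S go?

S at Mon is achievable: H in Sat, Z in Wed, X in Tue, S in Mon, C in Wed, F in Mon, U in Tue, A in Wed.

Mon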